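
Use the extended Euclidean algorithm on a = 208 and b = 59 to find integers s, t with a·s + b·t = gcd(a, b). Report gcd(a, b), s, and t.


Euclidean algorithm on (208, 59) — divide until remainder is 0:
  208 = 3 · 59 + 31
  59 = 1 · 31 + 28
  31 = 1 · 28 + 3
  28 = 9 · 3 + 1
  3 = 3 · 1 + 0
gcd(208, 59) = 1.
Track Bezout coefficients alongside the remainders: start with r₀ = 208 = a·1 + b·0 (s = 1, t = 0) and r₁ = 59 = a·0 + b·1 (s = 0, t = 1); each new remainder r_{k+1} = r_{k-1} − q_k·r_k inherits s_{k+1} = s_{k-1} − q_k·s_k, t_{k+1} = t_{k-1} − q_k·t_k, so r_k = a·s_k + b·t_k at every step:
  q = 3: r = 31, s = 1 − 3·0 = 1, t = 0 − 3·1 = -3  (check: 208·1 + 59·(-3) = 31)
  q = 1: r = 28, s = 0 − 1·1 = -1, t = 1 − 1·(-3) = 4  (check: 208·(-1) + 59·4 = 28)
  q = 1: r = 3, s = 1 − 1·(-1) = 2, t = -3 − 1·4 = -7  (check: 208·2 + 59·(-7) = 3)
  q = 9: r = 1, s = -1 − 9·2 = -19, t = 4 − 9·(-7) = 67  (check: 208·(-19) + 59·67 = 1)
The row with r = 1 (the gcd) gives the Bezout coefficients s = -19, t = 67.
Result: 208 · (-19) + 59 · (67) = 1.

gcd(208, 59) = 1; s = -19, t = 67 (check: 208·(-19) + 59·67 = 1).


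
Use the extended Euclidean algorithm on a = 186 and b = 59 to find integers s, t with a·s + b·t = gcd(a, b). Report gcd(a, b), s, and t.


Euclidean algorithm on (186, 59) — divide until remainder is 0:
  186 = 3 · 59 + 9
  59 = 6 · 9 + 5
  9 = 1 · 5 + 4
  5 = 1 · 4 + 1
  4 = 4 · 1 + 0
gcd(186, 59) = 1.
Track Bezout coefficients alongside the remainders: start with r₀ = 186 = a·1 + b·0 (s = 1, t = 0) and r₁ = 59 = a·0 + b·1 (s = 0, t = 1); each new remainder r_{k+1} = r_{k-1} − q_k·r_k inherits s_{k+1} = s_{k-1} − q_k·s_k, t_{k+1} = t_{k-1} − q_k·t_k, so r_k = a·s_k + b·t_k at every step:
  q = 3: r = 9, s = 1 − 3·0 = 1, t = 0 − 3·1 = -3  (check: 186·1 + 59·(-3) = 9)
  q = 6: r = 5, s = 0 − 6·1 = -6, t = 1 − 6·(-3) = 19  (check: 186·(-6) + 59·19 = 5)
  q = 1: r = 4, s = 1 − 1·(-6) = 7, t = -3 − 1·19 = -22  (check: 186·7 + 59·(-22) = 4)
  q = 1: r = 1, s = -6 − 1·7 = -13, t = 19 − 1·(-22) = 41  (check: 186·(-13) + 59·41 = 1)
The row with r = 1 (the gcd) gives the Bezout coefficients s = -13, t = 41.
Result: 186 · (-13) + 59 · (41) = 1.

gcd(186, 59) = 1; s = -13, t = 41 (check: 186·(-13) + 59·41 = 1).


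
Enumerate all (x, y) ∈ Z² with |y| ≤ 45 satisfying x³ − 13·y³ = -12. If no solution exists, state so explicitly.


The equation is x³ - 13y³ = -12. For fixed y, x³ = 13·y³ − 12, so a solution requires the RHS to be a perfect cube.
Strategy: iterate y from -45 to 45, compute RHS = 13·y³ − 12, and check whether it is a (positive or negative) perfect cube.
Check small values of y:
  y = 0: RHS = -12 is not a perfect cube.
  y = 1: RHS = 1 = (1)³ ⇒ x = 1 works.
  y = -1: RHS = -25 is not a perfect cube.
  y = 2: RHS = 92 is not a perfect cube.
  y = -2: RHS = -116 is not a perfect cube.
  y = 3: RHS = 339 is not a perfect cube.
  y = -3: RHS = -363 is not a perfect cube.
Continuing the search up to |y| = 45 finds no further solutions beyond those listed.
Collected solutions: (1, 1).

Solutions (with |y| ≤ 45): (1, 1).


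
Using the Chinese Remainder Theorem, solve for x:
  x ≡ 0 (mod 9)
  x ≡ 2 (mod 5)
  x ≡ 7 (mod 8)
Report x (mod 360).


Moduli 9, 5, 8 are pairwise coprime; by CRT there is a unique solution modulo M = 9 · 5 · 8 = 360.
Solve pairwise, accumulating the modulus:
  Start with x ≡ 0 (mod 9).
  Combine with x ≡ 2 (mod 5): since gcd(9, 5) = 1, we get a unique residue mod 45.
    Write x = 0 + 9·t and substitute into x ≡ 2 (mod 5): 9·t ≡ 2 − 0 = 2 (mod 5).
    Reduce coefficients mod 5: 4·t ≡ 2 (mod 5).
    The inverse of 4 mod 5 is 4 (since 4·4 = 16 = 3·5 + 1), so t ≡ 4·2 = 8 ≡ 3 (mod 5).
    Then x = 0 + 9·3 = 27, valid modulo lcm(9, 5) = 45: x ≡ 27 (mod 45).
  Combine with x ≡ 7 (mod 8): since gcd(45, 8) = 1, we get a unique residue mod 360.
    Write x = 27 + 45·t and substitute into x ≡ 7 (mod 8): 45·t ≡ 7 − 27 = -20 (mod 8).
    Reduce coefficients mod 8: 5·t ≡ 4 (mod 8).
    The inverse of 5 mod 8 is 5 (since 5·5 = 25 = 3·8 + 1), so t ≡ 5·4 = 20 ≡ 4 (mod 8).
    Then x = 27 + 45·4 = 207, valid modulo lcm(45, 8) = 360: x ≡ 207 (mod 360).
Verify: 207 mod 9 = 0 ✓, 207 mod 5 = 2 ✓, 207 mod 8 = 7 ✓.

x ≡ 207 (mod 360).


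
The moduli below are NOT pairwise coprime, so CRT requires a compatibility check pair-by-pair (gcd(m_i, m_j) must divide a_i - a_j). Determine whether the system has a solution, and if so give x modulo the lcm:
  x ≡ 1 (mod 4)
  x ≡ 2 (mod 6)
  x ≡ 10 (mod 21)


Moduli 4, 6, 21 are not pairwise coprime, so CRT works modulo lcm(m_i) when all pairwise compatibility conditions hold.
Pairwise compatibility: gcd(m_i, m_j) must divide a_i - a_j for every pair.
Merge one congruence at a time:
  Start: x ≡ 1 (mod 4).
  Combine with x ≡ 2 (mod 6): gcd(4, 6) = 2, and 2 - 1 = 1 is NOT divisible by 2.
    ⇒ system is inconsistent (no integer solution).

No solution (the system is inconsistent).


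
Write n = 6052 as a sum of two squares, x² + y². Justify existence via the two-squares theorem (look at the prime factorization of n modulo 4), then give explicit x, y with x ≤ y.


Step 1: Factor n = 6052 = 2^2 · 17 · 89.
Step 2: Check the mod-4 condition on each prime factor: 2 = 2 (special); 17 ≡ 1 (mod 4), exponent 1; 89 ≡ 1 (mod 4), exponent 1.
All primes ≡ 3 (mod 4) appear to even exponent (or don't appear), so by the two-squares theorem n IS expressible as a sum of two squares.
Step 3: Build a representation. Group n = k² · m with k = 2 and m = 17 · 89 = 1513 (a product of primes ≡ 1 (mod 4)); a representation of m scales to one of n via (k·x)² + (k·y)² = k²(x² + y²). Each prime p ≡ 1 (mod 4) is itself a sum of two squares; find a² by testing p − a² for a perfect square:
  17: 17 − 1² = 16 = 4² ⇒ 17 = 1² + 4².
  89: 89 − 1² = 88, 89 − 2² = 85, 89 − 3² = 80, 89 − 4² = 73, 89 − 5² = 64 = 8² ⇒ 89 = 5² + 8².
  Combine using the Brahmagupta–Fibonacci identity (a² + b²)(c² + d²) = (ac − bd)² + (ad + bc)² = (ac + bd)² + (ad − bc)²:
  17 · 89 = 1513: from (1² + 4²)(5² + 8²), take (1·5 − 4·8, 1·8 + 4·5) = (5 − 32, 8 + 20) = (-27, 28); dropping signs (only squares matter) gives (27, 28); check 27² + 28² = 729 + 784 = 1513 ✓.
  Scale by k = 2: (2·27, 2·28) = (54, 56).
Step 4: Order so x ≤ y and verify: 54² + 56² = 2916 + 3136 = 6052 = n. ✓

n = 6052 = 54² + 56² (one valid representation with x ≤ y).


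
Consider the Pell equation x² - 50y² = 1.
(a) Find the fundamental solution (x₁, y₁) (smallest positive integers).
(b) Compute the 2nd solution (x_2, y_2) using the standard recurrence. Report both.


Step 1: Find the fundamental solution (x₁, y₁) of x² - 50y² = 1.
  Expand √50 as a continued fraction. a₀ = ⌊√50⌋ = 7; iterate m_{k+1} = d_k·a_k − m_k, d_{k+1} = (50 − m_{k+1}²)/d_k, a_{k+1} = ⌊(a₀ + m_{k+1})/d_{k+1}⌋ (starting m₀ = 0, d₀ = 1), with convergents p_k = a_k·p_{k-1} + p_{k-2}, q_k = a_k·q_{k-1} + q_{k-2} (p₋₁ = 1, q₋₁ = 0):
  k = 0: a₀ = 7; p₀/q₀ = 7/1; p₀² − 50·q₀² = 49 − 50 = -1.
  k = 1: m = 7, d = 1, a = ⌊(7 + 7)/1⌋ = 14; p/q = (14·7 + 1)/(14·1 + 0) = 99/14; p² − 50·q² = 9801 − 9800 = 1.
  The first convergent with p² − 50·q² = 1 gives the fundamental solution (x₁, y₁) = (99, 14).
Step 2: Apply the recurrence (x_{n+1}, y_{n+1}) = (x₁x_n + 50y₁y_n, x₁y_n + y₁x_n) repeatedly.
  From (x_1, y_1) = (99, 14): x_2 = 99·99 + 50·14·14 = 19601; y_2 = 99·14 + 14·99 = 2772.
Step 3: Verify x_2² - 50·y_2² = 384199201 - 384199200 = 1 (should be 1). ✓

(x_1, y_1) = (99, 14); (x_2, y_2) = (19601, 2772).


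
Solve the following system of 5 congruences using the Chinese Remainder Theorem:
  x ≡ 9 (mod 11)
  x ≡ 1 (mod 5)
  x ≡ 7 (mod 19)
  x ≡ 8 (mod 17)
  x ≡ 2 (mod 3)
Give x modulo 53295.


Product of moduli M = 11 · 5 · 19 · 17 · 3 = 53295.
Merge one congruence at a time:
  Start: x ≡ 9 (mod 11).
  Combine with x ≡ 1 (mod 5); new modulus lcm = 55.
    Write x = 9 + 11·t and substitute into x ≡ 1 (mod 5): 11·t ≡ 1 − 9 = -8 (mod 5).
    Reduce coefficients mod 5: 1·t ≡ 2 (mod 5).
    So t ≡ 2 (mod 5).
    Then x = 9 + 11·2 = 31, valid modulo lcm(11, 5) = 55: x ≡ 31 (mod 55).
  Combine with x ≡ 7 (mod 19); new modulus lcm = 1045.
    Write x = 31 + 55·t and substitute into x ≡ 7 (mod 19): 55·t ≡ 7 − 31 = -24 (mod 19).
    Reduce coefficients mod 19: 17·t ≡ 14 (mod 19).
    The inverse of 17 mod 19 is 9 (since 17·9 = 153 = 8·19 + 1), so t ≡ 9·14 = 126 ≡ 12 (mod 19).
    Then x = 31 + 55·12 = 691, valid modulo lcm(55, 19) = 1045: x ≡ 691 (mod 1045).
  Combine with x ≡ 8 (mod 17); new modulus lcm = 17765.
    Write x = 691 + 1045·t and substitute into x ≡ 8 (mod 17): 1045·t ≡ 8 − 691 = -683 (mod 17).
    Reduce coefficients mod 17: 8·t ≡ 14 (mod 17).
    The inverse of 8 mod 17 is 15 (since 8·15 = 120 = 7·17 + 1), so t ≡ 15·14 = 210 ≡ 6 (mod 17).
    Then x = 691 + 1045·6 = 6961, valid modulo lcm(1045, 17) = 17765: x ≡ 6961 (mod 17765).
  Combine with x ≡ 2 (mod 3); new modulus lcm = 53295.
    Write x = 6961 + 17765·t and substitute into x ≡ 2 (mod 3): 17765·t ≡ 2 − 6961 = -6959 (mod 3).
    Reduce coefficients mod 3: 2·t ≡ 1 (mod 3).
    The inverse of 2 mod 3 is 2 (since 2·2 = 4 = 1·3 + 1), so t ≡ 2·1 = 2 ≡ 2 (mod 3).
    Then x = 6961 + 17765·2 = 42491, valid modulo lcm(17765, 3) = 53295: x ≡ 42491 (mod 53295).
Verify against each original: 42491 mod 11 = 9, 42491 mod 5 = 1, 42491 mod 19 = 7, 42491 mod 17 = 8, 42491 mod 3 = 2.

x ≡ 42491 (mod 53295).


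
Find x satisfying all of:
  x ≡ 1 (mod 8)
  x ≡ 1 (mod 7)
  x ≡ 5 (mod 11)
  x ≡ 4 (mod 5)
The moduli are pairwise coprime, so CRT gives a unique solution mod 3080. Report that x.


Product of moduli M = 8 · 7 · 11 · 5 = 3080.
Merge one congruence at a time:
  Start: x ≡ 1 (mod 8).
  Combine with x ≡ 1 (mod 7); new modulus lcm = 56.
    Write x = 1 + 8·t and substitute into x ≡ 1 (mod 7): 8·t ≡ 1 − 1 = 0 (mod 7).
    Reduce coefficients mod 7: 1·t ≡ 0 (mod 7).
    So t ≡ 0 (mod 7).
    Then x = 1 + 8·0 = 1, valid modulo lcm(8, 7) = 56: x ≡ 1 (mod 56).
  Combine with x ≡ 5 (mod 11); new modulus lcm = 616.
    Write x = 1 + 56·t and substitute into x ≡ 5 (mod 11): 56·t ≡ 5 − 1 = 4 (mod 11).
    Reduce coefficients mod 11: 1·t ≡ 4 (mod 11).
    So t ≡ 4 (mod 11).
    Then x = 1 + 56·4 = 225, valid modulo lcm(56, 11) = 616: x ≡ 225 (mod 616).
  Combine with x ≡ 4 (mod 5); new modulus lcm = 3080.
    Write x = 225 + 616·t and substitute into x ≡ 4 (mod 5): 616·t ≡ 4 − 225 = -221 (mod 5).
    Reduce coefficients mod 5: 1·t ≡ 4 (mod 5).
    So t ≡ 4 (mod 5).
    Then x = 225 + 616·4 = 2689, valid modulo lcm(616, 5) = 3080: x ≡ 2689 (mod 3080).
Verify against each original: 2689 mod 8 = 1, 2689 mod 7 = 1, 2689 mod 11 = 5, 2689 mod 5 = 4.

x ≡ 2689 (mod 3080).


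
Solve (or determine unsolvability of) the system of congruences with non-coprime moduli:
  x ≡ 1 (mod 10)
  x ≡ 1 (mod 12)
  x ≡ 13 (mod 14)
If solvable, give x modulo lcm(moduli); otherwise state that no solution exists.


Moduli 10, 12, 14 are not pairwise coprime, so CRT works modulo lcm(m_i) when all pairwise compatibility conditions hold.
Pairwise compatibility: gcd(m_i, m_j) must divide a_i - a_j for every pair.
Merge one congruence at a time:
  Start: x ≡ 1 (mod 10).
  Combine with x ≡ 1 (mod 12): gcd(10, 12) = 2; 1 - 1 = 0, which IS divisible by 2, so compatible.
    Write x = 1 + 10·t and substitute into x ≡ 1 (mod 12): 10·t ≡ 1 − 1 = 0 (mod 12).
    Divide the congruence (and modulus) by g = 2: 5·t ≡ 0 (mod 6).
    The inverse of 5 mod 6 is 5 (since 5·5 = 25 = 4·6 + 1), so t ≡ 5·0 = 0 ≡ 0 (mod 6).
    Then x = 1 + 10·0 = 1, valid modulo lcm(10, 12) = 60: x ≡ 1 (mod 60).
  Combine with x ≡ 13 (mod 14): gcd(60, 14) = 2; 13 - 1 = 12, which IS divisible by 2, so compatible.
    Write x = 1 + 60·t and substitute into x ≡ 13 (mod 14): 60·t ≡ 13 − 1 = 12 (mod 14).
    Divide the congruence (and modulus) by g = 2: 30·t ≡ 6 (mod 7).
    Reduce coefficients mod 7: 2·t ≡ 6 (mod 7).
    The inverse of 2 mod 7 is 4 (since 2·4 = 8 = 1·7 + 1), so t ≡ 4·6 = 24 ≡ 3 (mod 7).
    Then x = 1 + 60·3 = 181, valid modulo lcm(60, 14) = 420: x ≡ 181 (mod 420).
Verify: 181 mod 10 = 1, 181 mod 12 = 1, 181 mod 14 = 13.

x ≡ 181 (mod 420).


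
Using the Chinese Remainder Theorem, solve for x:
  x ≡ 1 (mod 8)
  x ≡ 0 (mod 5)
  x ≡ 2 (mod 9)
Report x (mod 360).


Moduli 8, 5, 9 are pairwise coprime; by CRT there is a unique solution modulo M = 8 · 5 · 9 = 360.
Solve pairwise, accumulating the modulus:
  Start with x ≡ 1 (mod 8).
  Combine with x ≡ 0 (mod 5): since gcd(8, 5) = 1, we get a unique residue mod 40.
    Write x = 1 + 8·t and substitute into x ≡ 0 (mod 5): 8·t ≡ 0 − 1 = -1 (mod 5).
    Reduce coefficients mod 5: 3·t ≡ 4 (mod 5).
    The inverse of 3 mod 5 is 2 (since 3·2 = 6 = 1·5 + 1), so t ≡ 2·4 = 8 ≡ 3 (mod 5).
    Then x = 1 + 8·3 = 25, valid modulo lcm(8, 5) = 40: x ≡ 25 (mod 40).
  Combine with x ≡ 2 (mod 9): since gcd(40, 9) = 1, we get a unique residue mod 360.
    Write x = 25 + 40·t and substitute into x ≡ 2 (mod 9): 40·t ≡ 2 − 25 = -23 (mod 9).
    Reduce coefficients mod 9: 4·t ≡ 4 (mod 9).
    The inverse of 4 mod 9 is 7 (since 4·7 = 28 = 3·9 + 1), so t ≡ 7·4 = 28 ≡ 1 (mod 9).
    Then x = 25 + 40·1 = 65, valid modulo lcm(40, 9) = 360: x ≡ 65 (mod 360).
Verify: 65 mod 8 = 1 ✓, 65 mod 5 = 0 ✓, 65 mod 9 = 2 ✓.

x ≡ 65 (mod 360).


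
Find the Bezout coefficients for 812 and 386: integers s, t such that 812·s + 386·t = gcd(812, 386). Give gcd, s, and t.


Euclidean algorithm on (812, 386) — divide until remainder is 0:
  812 = 2 · 386 + 40
  386 = 9 · 40 + 26
  40 = 1 · 26 + 14
  26 = 1 · 14 + 12
  14 = 1 · 12 + 2
  12 = 6 · 2 + 0
gcd(812, 386) = 2.
Track Bezout coefficients alongside the remainders: start with r₀ = 812 = a·1 + b·0 (s = 1, t = 0) and r₁ = 386 = a·0 + b·1 (s = 0, t = 1); each new remainder r_{k+1} = r_{k-1} − q_k·r_k inherits s_{k+1} = s_{k-1} − q_k·s_k, t_{k+1} = t_{k-1} − q_k·t_k, so r_k = a·s_k + b·t_k at every step:
  q = 2: r = 40, s = 1 − 2·0 = 1, t = 0 − 2·1 = -2  (check: 812·1 + 386·(-2) = 40)
  q = 9: r = 26, s = 0 − 9·1 = -9, t = 1 − 9·(-2) = 19  (check: 812·(-9) + 386·19 = 26)
  q = 1: r = 14, s = 1 − 1·(-9) = 10, t = -2 − 1·19 = -21  (check: 812·10 + 386·(-21) = 14)
  q = 1: r = 12, s = -9 − 1·10 = -19, t = 19 − 1·(-21) = 40  (check: 812·(-19) + 386·40 = 12)
  q = 1: r = 2, s = 10 − 1·(-19) = 29, t = -21 − 1·40 = -61  (check: 812·29 + 386·(-61) = 2)
The row with r = 2 (the gcd) gives the Bezout coefficients s = 29, t = -61.
Result: 812 · (29) + 386 · (-61) = 2.

gcd(812, 386) = 2; s = 29, t = -61 (check: 812·29 + 386·(-61) = 2).


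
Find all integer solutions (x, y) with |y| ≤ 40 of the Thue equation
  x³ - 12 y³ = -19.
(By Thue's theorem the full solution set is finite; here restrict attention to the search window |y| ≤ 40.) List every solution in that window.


The equation is x³ - 12y³ = -19. For fixed y, x³ = 12·y³ − 19, so a solution requires the RHS to be a perfect cube.
Strategy: iterate y from -40 to 40, compute RHS = 12·y³ − 19, and check whether it is a (positive or negative) perfect cube.
Check small values of y:
  y = 0: RHS = -19 is not a perfect cube.
  y = 1: RHS = -7 is not a perfect cube.
  y = -1: RHS = -31 is not a perfect cube.
  y = 2: RHS = 77 is not a perfect cube.
  y = -2: RHS = -115 is not a perfect cube.
  y = 3: RHS = 305 is not a perfect cube.
  y = -3: RHS = -343 = (-7)³ ⇒ x = -7 works.
Continuing the search up to |y| = 40 finds no further solutions beyond those listed.
Collected solutions: (-7, -3).

Solutions (with |y| ≤ 40): (-7, -3).


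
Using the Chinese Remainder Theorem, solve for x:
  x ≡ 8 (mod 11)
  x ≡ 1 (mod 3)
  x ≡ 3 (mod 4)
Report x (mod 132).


Moduli 11, 3, 4 are pairwise coprime; by CRT there is a unique solution modulo M = 11 · 3 · 4 = 132.
Solve pairwise, accumulating the modulus:
  Start with x ≡ 8 (mod 11).
  Combine with x ≡ 1 (mod 3): since gcd(11, 3) = 1, we get a unique residue mod 33.
    Write x = 8 + 11·t and substitute into x ≡ 1 (mod 3): 11·t ≡ 1 − 8 = -7 (mod 3).
    Reduce coefficients mod 3: 2·t ≡ 2 (mod 3).
    The inverse of 2 mod 3 is 2 (since 2·2 = 4 = 1·3 + 1), so t ≡ 2·2 = 4 ≡ 1 (mod 3).
    Then x = 8 + 11·1 = 19, valid modulo lcm(11, 3) = 33: x ≡ 19 (mod 33).
  Combine with x ≡ 3 (mod 4): since gcd(33, 4) = 1, we get a unique residue mod 132.
    Write x = 19 + 33·t and substitute into x ≡ 3 (mod 4): 33·t ≡ 3 − 19 = -16 (mod 4).
    Reduce coefficients mod 4: 1·t ≡ 0 (mod 4).
    So t ≡ 0 (mod 4).
    Then x = 19 + 33·0 = 19, valid modulo lcm(33, 4) = 132: x ≡ 19 (mod 132).
Verify: 19 mod 11 = 8 ✓, 19 mod 3 = 1 ✓, 19 mod 4 = 3 ✓.

x ≡ 19 (mod 132).


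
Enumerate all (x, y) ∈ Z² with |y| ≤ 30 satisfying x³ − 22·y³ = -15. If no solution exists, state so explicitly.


The equation is x³ - 22y³ = -15. For fixed y, x³ = 22·y³ − 15, so a solution requires the RHS to be a perfect cube.
Strategy: iterate y from -30 to 30, compute RHS = 22·y³ − 15, and check whether it is a (positive or negative) perfect cube.
Check small values of y:
  y = 0: RHS = -15 is not a perfect cube.
  y = 1: RHS = 7 is not a perfect cube.
  y = -1: RHS = -37 is not a perfect cube.
  y = 2: RHS = 161 is not a perfect cube.
  y = -2: RHS = -191 is not a perfect cube.
  y = 3: RHS = 579 is not a perfect cube.
  y = -3: RHS = -609 is not a perfect cube.
Continuing the search up to |y| = 30 finds no solutions either.
No (x, y) in the scanned range satisfies the equation.

No integer solutions with |y| ≤ 30.


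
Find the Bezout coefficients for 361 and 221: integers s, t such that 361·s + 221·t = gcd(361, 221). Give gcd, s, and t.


Euclidean algorithm on (361, 221) — divide until remainder is 0:
  361 = 1 · 221 + 140
  221 = 1 · 140 + 81
  140 = 1 · 81 + 59
  81 = 1 · 59 + 22
  59 = 2 · 22 + 15
  22 = 1 · 15 + 7
  15 = 2 · 7 + 1
  7 = 7 · 1 + 0
gcd(361, 221) = 1.
Track Bezout coefficients alongside the remainders: start with r₀ = 361 = a·1 + b·0 (s = 1, t = 0) and r₁ = 221 = a·0 + b·1 (s = 0, t = 1); each new remainder r_{k+1} = r_{k-1} − q_k·r_k inherits s_{k+1} = s_{k-1} − q_k·s_k, t_{k+1} = t_{k-1} − q_k·t_k, so r_k = a·s_k + b·t_k at every step:
  q = 1: r = 140, s = 1 − 1·0 = 1, t = 0 − 1·1 = -1  (check: 361·1 + 221·(-1) = 140)
  q = 1: r = 81, s = 0 − 1·1 = -1, t = 1 − 1·(-1) = 2  (check: 361·(-1) + 221·2 = 81)
  q = 1: r = 59, s = 1 − 1·(-1) = 2, t = -1 − 1·2 = -3  (check: 361·2 + 221·(-3) = 59)
  q = 1: r = 22, s = -1 − 1·2 = -3, t = 2 − 1·(-3) = 5  (check: 361·(-3) + 221·5 = 22)
  q = 2: r = 15, s = 2 − 2·(-3) = 8, t = -3 − 2·5 = -13  (check: 361·8 + 221·(-13) = 15)
  q = 1: r = 7, s = -3 − 1·8 = -11, t = 5 − 1·(-13) = 18  (check: 361·(-11) + 221·18 = 7)
  q = 2: r = 1, s = 8 − 2·(-11) = 30, t = -13 − 2·18 = -49  (check: 361·30 + 221·(-49) = 1)
The row with r = 1 (the gcd) gives the Bezout coefficients s = 30, t = -49.
Result: 361 · (30) + 221 · (-49) = 1.

gcd(361, 221) = 1; s = 30, t = -49 (check: 361·30 + 221·(-49) = 1).


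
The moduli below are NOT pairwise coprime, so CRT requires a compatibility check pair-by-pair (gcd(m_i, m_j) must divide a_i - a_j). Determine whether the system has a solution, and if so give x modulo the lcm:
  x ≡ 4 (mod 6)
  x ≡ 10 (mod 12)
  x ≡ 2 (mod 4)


Moduli 6, 12, 4 are not pairwise coprime, so CRT works modulo lcm(m_i) when all pairwise compatibility conditions hold.
Pairwise compatibility: gcd(m_i, m_j) must divide a_i - a_j for every pair.
Merge one congruence at a time:
  Start: x ≡ 4 (mod 6).
  Combine with x ≡ 10 (mod 12): gcd(6, 12) = 6; 10 - 4 = 6, which IS divisible by 6, so compatible.
    Write x = 4 + 6·t and substitute into x ≡ 10 (mod 12): 6·t ≡ 10 − 4 = 6 (mod 12).
    Divide the congruence (and modulus) by g = 6: 1·t ≡ 1 (mod 2).
    So t ≡ 1 (mod 2).
    Then x = 4 + 6·1 = 10, valid modulo lcm(6, 12) = 12: x ≡ 10 (mod 12).
  Combine with x ≡ 2 (mod 4): gcd(12, 4) = 4; 2 - 10 = -8, which IS divisible by 4, so compatible.
    Write x = 10 + 12·t and substitute into x ≡ 2 (mod 4): 12·t ≡ 2 − 10 = -8 (mod 4).
    Divide the congruence (and modulus) by g = 4: 3·t ≡ -2 (mod 1).
    Modulo 1 every t works; take t = 0.
    Then x = 10 + 12·0 = 10, valid modulo lcm(12, 4) = 12: x ≡ 10 (mod 12).
Verify: 10 mod 6 = 4, 10 mod 12 = 10, 10 mod 4 = 2.

x ≡ 10 (mod 12).


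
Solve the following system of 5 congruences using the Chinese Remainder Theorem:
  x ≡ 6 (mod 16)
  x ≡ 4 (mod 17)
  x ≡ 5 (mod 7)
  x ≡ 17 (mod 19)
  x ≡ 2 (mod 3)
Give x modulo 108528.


Product of moduli M = 16 · 17 · 7 · 19 · 3 = 108528.
Merge one congruence at a time:
  Start: x ≡ 6 (mod 16).
  Combine with x ≡ 4 (mod 17); new modulus lcm = 272.
    Write x = 6 + 16·t and substitute into x ≡ 4 (mod 17): 16·t ≡ 4 − 6 = -2 (mod 17).
    Reduce coefficients mod 17: 16·t ≡ 15 (mod 17).
    The inverse of 16 mod 17 is 16 (since 16·16 = 256 = 15·17 + 1), so t ≡ 16·15 = 240 ≡ 2 (mod 17).
    Then x = 6 + 16·2 = 38, valid modulo lcm(16, 17) = 272: x ≡ 38 (mod 272).
  Combine with x ≡ 5 (mod 7); new modulus lcm = 1904.
    Write x = 38 + 272·t and substitute into x ≡ 5 (mod 7): 272·t ≡ 5 − 38 = -33 (mod 7).
    Reduce coefficients mod 7: 6·t ≡ 2 (mod 7).
    The inverse of 6 mod 7 is 6 (since 6·6 = 36 = 5·7 + 1), so t ≡ 6·2 = 12 ≡ 5 (mod 7).
    Then x = 38 + 272·5 = 1398, valid modulo lcm(272, 7) = 1904: x ≡ 1398 (mod 1904).
  Combine with x ≡ 17 (mod 19); new modulus lcm = 36176.
    Write x = 1398 + 1904·t and substitute into x ≡ 17 (mod 19): 1904·t ≡ 17 − 1398 = -1381 (mod 19).
    Reduce coefficients mod 19: 4·t ≡ 6 (mod 19).
    The inverse of 4 mod 19 is 5 (since 4·5 = 20 = 1·19 + 1), so t ≡ 5·6 = 30 ≡ 11 (mod 19).
    Then x = 1398 + 1904·11 = 22342, valid modulo lcm(1904, 19) = 36176: x ≡ 22342 (mod 36176).
  Combine with x ≡ 2 (mod 3); new modulus lcm = 108528.
    Write x = 22342 + 36176·t and substitute into x ≡ 2 (mod 3): 36176·t ≡ 2 − 22342 = -22340 (mod 3).
    Reduce coefficients mod 3: 2·t ≡ 1 (mod 3).
    The inverse of 2 mod 3 is 2 (since 2·2 = 4 = 1·3 + 1), so t ≡ 2·1 = 2 ≡ 2 (mod 3).
    Then x = 22342 + 36176·2 = 94694, valid modulo lcm(36176, 3) = 108528: x ≡ 94694 (mod 108528).
Verify against each original: 94694 mod 16 = 6, 94694 mod 17 = 4, 94694 mod 7 = 5, 94694 mod 19 = 17, 94694 mod 3 = 2.

x ≡ 94694 (mod 108528).


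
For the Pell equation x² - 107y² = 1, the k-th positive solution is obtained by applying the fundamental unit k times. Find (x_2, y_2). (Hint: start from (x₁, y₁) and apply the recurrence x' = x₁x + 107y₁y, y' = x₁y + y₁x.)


Step 1: Find the fundamental solution (x₁, y₁) of x² - 107y² = 1.
  Expand √107 as a continued fraction. a₀ = ⌊√107⌋ = 10; iterate m_{k+1} = d_k·a_k − m_k, d_{k+1} = (107 − m_{k+1}²)/d_k, a_{k+1} = ⌊(a₀ + m_{k+1})/d_{k+1}⌋ (starting m₀ = 0, d₀ = 1), with convergents p_k = a_k·p_{k-1} + p_{k-2}, q_k = a_k·q_{k-1} + q_{k-2} (p₋₁ = 1, q₋₁ = 0):
  k = 0: a₀ = 10; p₀/q₀ = 10/1; p₀² − 107·q₀² = 100 − 107 = -7.
  k = 1: m = 10, d = 7, a = ⌊(10 + 10)/7⌋ = 2; p/q = (2·10 + 1)/(2·1 + 0) = 21/2; p² − 107·q² = 441 − 428 = 13.
  k = 2: m = 4, d = 13, a = ⌊(10 + 4)/13⌋ = 1; p/q = (1·21 + 10)/(1·2 + 1) = 31/3; p² − 107·q² = 961 − 963 = -2.
  k = 3: m = 9, d = 2, a = ⌊(10 + 9)/2⌋ = 9; p/q = (9·31 + 21)/(9·3 + 2) = 300/29; p² − 107·q² = 90000 − 89987 = 13.
  k = 4: m = 9, d = 13, a = ⌊(10 + 9)/13⌋ = 1; p/q = (1·300 + 31)/(1·29 + 3) = 331/32; p² − 107·q² = 109561 − 109568 = -7.
  k = 5: m = 4, d = 7, a = ⌊(10 + 4)/7⌋ = 2; p/q = (2·331 + 300)/(2·32 + 29) = 962/93; p² − 107·q² = 925444 − 925443 = 1.
  The first convergent with p² − 107·q² = 1 gives the fundamental solution (x₁, y₁) = (962, 93).
Step 2: Apply the recurrence (x_{n+1}, y_{n+1}) = (x₁x_n + 107y₁y_n, x₁y_n + y₁x_n) repeatedly.
  From (x_1, y_1) = (962, 93): x_2 = 962·962 + 107·93·93 = 1850887; y_2 = 962·93 + 93·962 = 178932.
Step 3: Verify x_2² - 107·y_2² = 3425782686769 - 3425782686768 = 1 (should be 1). ✓

(x_1, y_1) = (962, 93); (x_2, y_2) = (1850887, 178932).


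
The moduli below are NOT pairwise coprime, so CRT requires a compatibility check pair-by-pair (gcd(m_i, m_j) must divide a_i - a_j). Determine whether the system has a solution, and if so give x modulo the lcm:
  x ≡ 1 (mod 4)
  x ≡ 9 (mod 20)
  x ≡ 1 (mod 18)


Moduli 4, 20, 18 are not pairwise coprime, so CRT works modulo lcm(m_i) when all pairwise compatibility conditions hold.
Pairwise compatibility: gcd(m_i, m_j) must divide a_i - a_j for every pair.
Merge one congruence at a time:
  Start: x ≡ 1 (mod 4).
  Combine with x ≡ 9 (mod 20): gcd(4, 20) = 4; 9 - 1 = 8, which IS divisible by 4, so compatible.
    Write x = 1 + 4·t and substitute into x ≡ 9 (mod 20): 4·t ≡ 9 − 1 = 8 (mod 20).
    Divide the congruence (and modulus) by g = 4: 1·t ≡ 2 (mod 5).
    So t ≡ 2 (mod 5).
    Then x = 1 + 4·2 = 9, valid modulo lcm(4, 20) = 20: x ≡ 9 (mod 20).
  Combine with x ≡ 1 (mod 18): gcd(20, 18) = 2; 1 - 9 = -8, which IS divisible by 2, so compatible.
    Write x = 9 + 20·t and substitute into x ≡ 1 (mod 18): 20·t ≡ 1 − 9 = -8 (mod 18).
    Divide the congruence (and modulus) by g = 2: 10·t ≡ -4 (mod 9).
    Reduce coefficients mod 9: 1·t ≡ 5 (mod 9).
    So t ≡ 5 (mod 9).
    Then x = 9 + 20·5 = 109, valid modulo lcm(20, 18) = 180: x ≡ 109 (mod 180).
Verify: 109 mod 4 = 1, 109 mod 20 = 9, 109 mod 18 = 1.

x ≡ 109 (mod 180).


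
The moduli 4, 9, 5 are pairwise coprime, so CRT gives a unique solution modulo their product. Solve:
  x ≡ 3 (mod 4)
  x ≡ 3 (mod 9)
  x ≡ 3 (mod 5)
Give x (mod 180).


Moduli 4, 9, 5 are pairwise coprime; by CRT there is a unique solution modulo M = 4 · 9 · 5 = 180.
Solve pairwise, accumulating the modulus:
  Start with x ≡ 3 (mod 4).
  Combine with x ≡ 3 (mod 9): since gcd(4, 9) = 1, we get a unique residue mod 36.
    Write x = 3 + 4·t and substitute into x ≡ 3 (mod 9): 4·t ≡ 3 − 3 = 0 (mod 9).
    The inverse of 4 mod 9 is 7 (since 4·7 = 28 = 3·9 + 1), so t ≡ 7·0 = 0 ≡ 0 (mod 9).
    Then x = 3 + 4·0 = 3, valid modulo lcm(4, 9) = 36: x ≡ 3 (mod 36).
  Combine with x ≡ 3 (mod 5): since gcd(36, 5) = 1, we get a unique residue mod 180.
    Write x = 3 + 36·t and substitute into x ≡ 3 (mod 5): 36·t ≡ 3 − 3 = 0 (mod 5).
    Reduce coefficients mod 5: 1·t ≡ 0 (mod 5).
    So t ≡ 0 (mod 5).
    Then x = 3 + 36·0 = 3, valid modulo lcm(36, 5) = 180: x ≡ 3 (mod 180).
Verify: 3 mod 4 = 3 ✓, 3 mod 9 = 3 ✓, 3 mod 5 = 3 ✓.

x ≡ 3 (mod 180).


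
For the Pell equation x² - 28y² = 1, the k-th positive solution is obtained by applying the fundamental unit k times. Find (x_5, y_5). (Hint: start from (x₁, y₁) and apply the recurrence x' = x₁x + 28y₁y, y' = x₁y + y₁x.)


Step 1: Find the fundamental solution (x₁, y₁) of x² - 28y² = 1.
  Expand √28 as a continued fraction. a₀ = ⌊√28⌋ = 5; iterate m_{k+1} = d_k·a_k − m_k, d_{k+1} = (28 − m_{k+1}²)/d_k, a_{k+1} = ⌊(a₀ + m_{k+1})/d_{k+1}⌋ (starting m₀ = 0, d₀ = 1), with convergents p_k = a_k·p_{k-1} + p_{k-2}, q_k = a_k·q_{k-1} + q_{k-2} (p₋₁ = 1, q₋₁ = 0):
  k = 0: a₀ = 5; p₀/q₀ = 5/1; p₀² − 28·q₀² = 25 − 28 = -3.
  k = 1: m = 5, d = 3, a = ⌊(5 + 5)/3⌋ = 3; p/q = (3·5 + 1)/(3·1 + 0) = 16/3; p² − 28·q² = 256 − 252 = 4.
  k = 2: m = 4, d = 4, a = ⌊(5 + 4)/4⌋ = 2; p/q = (2·16 + 5)/(2·3 + 1) = 37/7; p² − 28·q² = 1369 − 1372 = -3.
  k = 3: m = 4, d = 3, a = ⌊(5 + 4)/3⌋ = 3; p/q = (3·37 + 16)/(3·7 + 3) = 127/24; p² − 28·q² = 16129 − 16128 = 1.
  The first convergent with p² − 28·q² = 1 gives the fundamental solution (x₁, y₁) = (127, 24).
Step 2: Apply the recurrence (x_{n+1}, y_{n+1}) = (x₁x_n + 28y₁y_n, x₁y_n + y₁x_n) repeatedly.
  From (x_1, y_1) = (127, 24): x_2 = 127·127 + 28·24·24 = 32257; y_2 = 127·24 + 24·127 = 6096.
  From (x_2, y_2) = (32257, 6096): x_3 = 127·32257 + 28·24·6096 = 8193151; y_3 = 127·6096 + 24·32257 = 1548360.
  From (x_3, y_3) = (8193151, 1548360): x_4 = 127·8193151 + 28·24·1548360 = 2081028097; y_4 = 127·1548360 + 24·8193151 = 393277344.
  From (x_4, y_4) = (2081028097, 393277344): x_5 = 127·2081028097 + 28·24·393277344 = 528572943487; y_5 = 127·393277344 + 24·2081028097 = 99890897016.
Step 3: Verify x_5² - 28·y_5² = 279389356586511295719169 - 279389356586511295719168 = 1 (should be 1). ✓

(x_1, y_1) = (127, 24); (x_5, y_5) = (528572943487, 99890897016).


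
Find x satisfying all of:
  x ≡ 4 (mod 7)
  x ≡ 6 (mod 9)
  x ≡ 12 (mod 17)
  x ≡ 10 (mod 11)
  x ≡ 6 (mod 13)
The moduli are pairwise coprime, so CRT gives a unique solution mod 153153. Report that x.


Product of moduli M = 7 · 9 · 17 · 11 · 13 = 153153.
Merge one congruence at a time:
  Start: x ≡ 4 (mod 7).
  Combine with x ≡ 6 (mod 9); new modulus lcm = 63.
    Write x = 4 + 7·t and substitute into x ≡ 6 (mod 9): 7·t ≡ 6 − 4 = 2 (mod 9).
    The inverse of 7 mod 9 is 4 (since 7·4 = 28 = 3·9 + 1), so t ≡ 4·2 = 8 ≡ 8 (mod 9).
    Then x = 4 + 7·8 = 60, valid modulo lcm(7, 9) = 63: x ≡ 60 (mod 63).
  Combine with x ≡ 12 (mod 17); new modulus lcm = 1071.
    Write x = 60 + 63·t and substitute into x ≡ 12 (mod 17): 63·t ≡ 12 − 60 = -48 (mod 17).
    Reduce coefficients mod 17: 12·t ≡ 3 (mod 17).
    The inverse of 12 mod 17 is 10 (since 12·10 = 120 = 7·17 + 1), so t ≡ 10·3 = 30 ≡ 13 (mod 17).
    Then x = 60 + 63·13 = 879, valid modulo lcm(63, 17) = 1071: x ≡ 879 (mod 1071).
  Combine with x ≡ 10 (mod 11); new modulus lcm = 11781.
    Write x = 879 + 1071·t and substitute into x ≡ 10 (mod 11): 1071·t ≡ 10 − 879 = -869 (mod 11).
    Reduce coefficients mod 11: 4·t ≡ 0 (mod 11).
    The inverse of 4 mod 11 is 3 (since 4·3 = 12 = 1·11 + 1), so t ≡ 3·0 = 0 ≡ 0 (mod 11).
    Then x = 879 + 1071·0 = 879, valid modulo lcm(1071, 11) = 11781: x ≡ 879 (mod 11781).
  Combine with x ≡ 6 (mod 13); new modulus lcm = 153153.
    Write x = 879 + 11781·t and substitute into x ≡ 6 (mod 13): 11781·t ≡ 6 − 879 = -873 (mod 13).
    Reduce coefficients mod 13: 3·t ≡ 11 (mod 13).
    The inverse of 3 mod 13 is 9 (since 3·9 = 27 = 2·13 + 1), so t ≡ 9·11 = 99 ≡ 8 (mod 13).
    Then x = 879 + 11781·8 = 95127, valid modulo lcm(11781, 13) = 153153: x ≡ 95127 (mod 153153).
Verify against each original: 95127 mod 7 = 4, 95127 mod 9 = 6, 95127 mod 17 = 12, 95127 mod 11 = 10, 95127 mod 13 = 6.

x ≡ 95127 (mod 153153).


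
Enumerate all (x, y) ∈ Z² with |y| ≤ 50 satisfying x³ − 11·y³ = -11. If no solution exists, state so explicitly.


The equation is x³ - 11y³ = -11. For fixed y, x³ = 11·y³ − 11, so a solution requires the RHS to be a perfect cube.
Strategy: iterate y from -50 to 50, compute RHS = 11·y³ − 11, and check whether it is a (positive or negative) perfect cube.
Check small values of y:
  y = 0: RHS = -11 is not a perfect cube.
  y = 1: RHS = 0 = (0)³ ⇒ x = 0 works.
  y = -1: RHS = -22 is not a perfect cube.
  y = 2: RHS = 77 is not a perfect cube.
  y = -2: RHS = -99 is not a perfect cube.
  y = 3: RHS = 286 is not a perfect cube.
  y = -3: RHS = -308 is not a perfect cube.
Continuing the search up to |y| = 50 finds no further solutions beyond those listed.
Collected solutions: (0, 1).

Solutions (with |y| ≤ 50): (0, 1).


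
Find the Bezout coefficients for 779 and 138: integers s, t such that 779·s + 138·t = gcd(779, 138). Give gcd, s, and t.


Euclidean algorithm on (779, 138) — divide until remainder is 0:
  779 = 5 · 138 + 89
  138 = 1 · 89 + 49
  89 = 1 · 49 + 40
  49 = 1 · 40 + 9
  40 = 4 · 9 + 4
  9 = 2 · 4 + 1
  4 = 4 · 1 + 0
gcd(779, 138) = 1.
Track Bezout coefficients alongside the remainders: start with r₀ = 779 = a·1 + b·0 (s = 1, t = 0) and r₁ = 138 = a·0 + b·1 (s = 0, t = 1); each new remainder r_{k+1} = r_{k-1} − q_k·r_k inherits s_{k+1} = s_{k-1} − q_k·s_k, t_{k+1} = t_{k-1} − q_k·t_k, so r_k = a·s_k + b·t_k at every step:
  q = 5: r = 89, s = 1 − 5·0 = 1, t = 0 − 5·1 = -5  (check: 779·1 + 138·(-5) = 89)
  q = 1: r = 49, s = 0 − 1·1 = -1, t = 1 − 1·(-5) = 6  (check: 779·(-1) + 138·6 = 49)
  q = 1: r = 40, s = 1 − 1·(-1) = 2, t = -5 − 1·6 = -11  (check: 779·2 + 138·(-11) = 40)
  q = 1: r = 9, s = -1 − 1·2 = -3, t = 6 − 1·(-11) = 17  (check: 779·(-3) + 138·17 = 9)
  q = 4: r = 4, s = 2 − 4·(-3) = 14, t = -11 − 4·17 = -79  (check: 779·14 + 138·(-79) = 4)
  q = 2: r = 1, s = -3 − 2·14 = -31, t = 17 − 2·(-79) = 175  (check: 779·(-31) + 138·175 = 1)
The row with r = 1 (the gcd) gives the Bezout coefficients s = -31, t = 175.
Result: 779 · (-31) + 138 · (175) = 1.

gcd(779, 138) = 1; s = -31, t = 175 (check: 779·(-31) + 138·175 = 1).


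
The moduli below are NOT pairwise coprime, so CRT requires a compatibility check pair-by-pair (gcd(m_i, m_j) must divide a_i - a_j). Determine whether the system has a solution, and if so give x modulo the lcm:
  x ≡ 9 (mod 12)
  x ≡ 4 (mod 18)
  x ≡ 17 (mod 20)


Moduli 12, 18, 20 are not pairwise coprime, so CRT works modulo lcm(m_i) when all pairwise compatibility conditions hold.
Pairwise compatibility: gcd(m_i, m_j) must divide a_i - a_j for every pair.
Merge one congruence at a time:
  Start: x ≡ 9 (mod 12).
  Combine with x ≡ 4 (mod 18): gcd(12, 18) = 6, and 4 - 9 = -5 is NOT divisible by 6.
    ⇒ system is inconsistent (no integer solution).

No solution (the system is inconsistent).


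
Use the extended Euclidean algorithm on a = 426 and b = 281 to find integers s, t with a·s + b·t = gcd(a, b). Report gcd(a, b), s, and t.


Euclidean algorithm on (426, 281) — divide until remainder is 0:
  426 = 1 · 281 + 145
  281 = 1 · 145 + 136
  145 = 1 · 136 + 9
  136 = 15 · 9 + 1
  9 = 9 · 1 + 0
gcd(426, 281) = 1.
Track Bezout coefficients alongside the remainders: start with r₀ = 426 = a·1 + b·0 (s = 1, t = 0) and r₁ = 281 = a·0 + b·1 (s = 0, t = 1); each new remainder r_{k+1} = r_{k-1} − q_k·r_k inherits s_{k+1} = s_{k-1} − q_k·s_k, t_{k+1} = t_{k-1} − q_k·t_k, so r_k = a·s_k + b·t_k at every step:
  q = 1: r = 145, s = 1 − 1·0 = 1, t = 0 − 1·1 = -1  (check: 426·1 + 281·(-1) = 145)
  q = 1: r = 136, s = 0 − 1·1 = -1, t = 1 − 1·(-1) = 2  (check: 426·(-1) + 281·2 = 136)
  q = 1: r = 9, s = 1 − 1·(-1) = 2, t = -1 − 1·2 = -3  (check: 426·2 + 281·(-3) = 9)
  q = 15: r = 1, s = -1 − 15·2 = -31, t = 2 − 15·(-3) = 47  (check: 426·(-31) + 281·47 = 1)
The row with r = 1 (the gcd) gives the Bezout coefficients s = -31, t = 47.
Result: 426 · (-31) + 281 · (47) = 1.

gcd(426, 281) = 1; s = -31, t = 47 (check: 426·(-31) + 281·47 = 1).


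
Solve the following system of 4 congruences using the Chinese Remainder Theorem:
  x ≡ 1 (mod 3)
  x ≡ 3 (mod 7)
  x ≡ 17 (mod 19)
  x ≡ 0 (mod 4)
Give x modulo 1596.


Product of moduli M = 3 · 7 · 19 · 4 = 1596.
Merge one congruence at a time:
  Start: x ≡ 1 (mod 3).
  Combine with x ≡ 3 (mod 7); new modulus lcm = 21.
    Write x = 1 + 3·t and substitute into x ≡ 3 (mod 7): 3·t ≡ 3 − 1 = 2 (mod 7).
    The inverse of 3 mod 7 is 5 (since 3·5 = 15 = 2·7 + 1), so t ≡ 5·2 = 10 ≡ 3 (mod 7).
    Then x = 1 + 3·3 = 10, valid modulo lcm(3, 7) = 21: x ≡ 10 (mod 21).
  Combine with x ≡ 17 (mod 19); new modulus lcm = 399.
    Write x = 10 + 21·t and substitute into x ≡ 17 (mod 19): 21·t ≡ 17 − 10 = 7 (mod 19).
    Reduce coefficients mod 19: 2·t ≡ 7 (mod 19).
    The inverse of 2 mod 19 is 10 (since 2·10 = 20 = 1·19 + 1), so t ≡ 10·7 = 70 ≡ 13 (mod 19).
    Then x = 10 + 21·13 = 283, valid modulo lcm(21, 19) = 399: x ≡ 283 (mod 399).
  Combine with x ≡ 0 (mod 4); new modulus lcm = 1596.
    Write x = 283 + 399·t and substitute into x ≡ 0 (mod 4): 399·t ≡ 0 − 283 = -283 (mod 4).
    Reduce coefficients mod 4: 3·t ≡ 1 (mod 4).
    The inverse of 3 mod 4 is 3 (since 3·3 = 9 = 2·4 + 1), so t ≡ 3·1 = 3 ≡ 3 (mod 4).
    Then x = 283 + 399·3 = 1480, valid modulo lcm(399, 4) = 1596: x ≡ 1480 (mod 1596).
Verify against each original: 1480 mod 3 = 1, 1480 mod 7 = 3, 1480 mod 19 = 17, 1480 mod 4 = 0.

x ≡ 1480 (mod 1596).


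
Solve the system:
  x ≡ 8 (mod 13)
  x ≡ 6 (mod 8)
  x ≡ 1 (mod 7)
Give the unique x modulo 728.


Moduli 13, 8, 7 are pairwise coprime; by CRT there is a unique solution modulo M = 13 · 8 · 7 = 728.
Solve pairwise, accumulating the modulus:
  Start with x ≡ 8 (mod 13).
  Combine with x ≡ 6 (mod 8): since gcd(13, 8) = 1, we get a unique residue mod 104.
    Write x = 8 + 13·t and substitute into x ≡ 6 (mod 8): 13·t ≡ 6 − 8 = -2 (mod 8).
    Reduce coefficients mod 8: 5·t ≡ 6 (mod 8).
    The inverse of 5 mod 8 is 5 (since 5·5 = 25 = 3·8 + 1), so t ≡ 5·6 = 30 ≡ 6 (mod 8).
    Then x = 8 + 13·6 = 86, valid modulo lcm(13, 8) = 104: x ≡ 86 (mod 104).
  Combine with x ≡ 1 (mod 7): since gcd(104, 7) = 1, we get a unique residue mod 728.
    Write x = 86 + 104·t and substitute into x ≡ 1 (mod 7): 104·t ≡ 1 − 86 = -85 (mod 7).
    Reduce coefficients mod 7: 6·t ≡ 6 (mod 7).
    The inverse of 6 mod 7 is 6 (since 6·6 = 36 = 5·7 + 1), so t ≡ 6·6 = 36 ≡ 1 (mod 7).
    Then x = 86 + 104·1 = 190, valid modulo lcm(104, 7) = 728: x ≡ 190 (mod 728).
Verify: 190 mod 13 = 8 ✓, 190 mod 8 = 6 ✓, 190 mod 7 = 1 ✓.

x ≡ 190 (mod 728).


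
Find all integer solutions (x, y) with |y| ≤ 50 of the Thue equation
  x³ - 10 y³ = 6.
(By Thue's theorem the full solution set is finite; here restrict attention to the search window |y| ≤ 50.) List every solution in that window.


The equation is x³ - 10y³ = 6. For fixed y, x³ = 10·y³ + 6, so a solution requires the RHS to be a perfect cube.
Strategy: iterate y from -50 to 50, compute RHS = 10·y³ + 6, and check whether it is a (positive or negative) perfect cube.
Check small values of y:
  y = 0: RHS = 6 is not a perfect cube.
  y = 1: RHS = 16 is not a perfect cube.
  y = -1: RHS = -4 is not a perfect cube.
  y = 2: RHS = 86 is not a perfect cube.
  y = -2: RHS = -74 is not a perfect cube.
  y = 3: RHS = 276 is not a perfect cube.
  y = -3: RHS = -264 is not a perfect cube.
Continuing the search up to |y| = 50 finds no solutions either.
No (x, y) in the scanned range satisfies the equation.

No integer solutions with |y| ≤ 50.


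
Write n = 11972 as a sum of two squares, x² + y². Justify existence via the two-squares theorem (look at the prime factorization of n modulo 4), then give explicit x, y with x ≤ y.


Step 1: Factor n = 11972 = 2^2 · 41 · 73.
Step 2: Check the mod-4 condition on each prime factor: 2 = 2 (special); 41 ≡ 1 (mod 4), exponent 1; 73 ≡ 1 (mod 4), exponent 1.
All primes ≡ 3 (mod 4) appear to even exponent (or don't appear), so by the two-squares theorem n IS expressible as a sum of two squares.
Step 3: Build a representation. Group n = k² · m with k = 2 and m = 41 · 73 = 2993 (a product of primes ≡ 1 (mod 4)); a representation of m scales to one of n via (k·x)² + (k·y)² = k²(x² + y²). Each prime p ≡ 1 (mod 4) is itself a sum of two squares; find a² by testing p − a² for a perfect square:
  41: 41 − 1² = 40, 41 − 2² = 37, 41 − 3² = 32, 41 − 4² = 25 = 5² ⇒ 41 = 4² + 5².
  73: 73 − 1² = 72, 73 − 2² = 69, 73 − 3² = 64 = 8² ⇒ 73 = 3² + 8².
  Combine using the Brahmagupta–Fibonacci identity (a² + b²)(c² + d²) = (ac − bd)² + (ad + bc)² = (ac + bd)² + (ad − bc)²:
  41 · 73 = 2993: from (4² + 5²)(3² + 8²), take (4·3 − 5·8, 4·8 + 5·3) = (12 − 40, 32 + 15) = (-28, 47); dropping signs (only squares matter) gives (28, 47); check 28² + 47² = 784 + 2209 = 2993 ✓.
  Scale by k = 2: (2·28, 2·47) = (56, 94).
Step 4: Order so x ≤ y and verify: 56² + 94² = 3136 + 8836 = 11972 = n. ✓

n = 11972 = 56² + 94² (one valid representation with x ≤ y).
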